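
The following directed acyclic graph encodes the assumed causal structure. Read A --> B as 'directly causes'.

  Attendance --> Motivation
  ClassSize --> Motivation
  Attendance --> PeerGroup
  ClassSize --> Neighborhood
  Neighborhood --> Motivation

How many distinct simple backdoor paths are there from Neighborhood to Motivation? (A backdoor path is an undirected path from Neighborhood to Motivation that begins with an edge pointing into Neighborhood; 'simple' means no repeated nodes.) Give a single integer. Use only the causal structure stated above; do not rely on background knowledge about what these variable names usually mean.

A backdoor path from Neighborhood to Motivation is any simple undirected path whose first edge points into Neighborhood (i.e. leaves Neighborhood via a parent).
Parents of Neighborhood: {ClassSize}.
Enumerating:
  P1: Neighborhood <- ClassSize -> Motivation
That exhausts the simple backdoor paths. Count: 1.

1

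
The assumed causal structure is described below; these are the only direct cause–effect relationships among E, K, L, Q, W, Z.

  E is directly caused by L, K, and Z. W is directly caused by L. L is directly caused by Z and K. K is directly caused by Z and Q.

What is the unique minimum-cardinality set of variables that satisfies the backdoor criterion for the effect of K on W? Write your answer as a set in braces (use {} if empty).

Variables eligible for adjustment (non-descendants of K, excluding K and W): {Q, Z}.
Backdoor paths from K to W:
  P1: K <- Z -> L -> W
  P2: K <- Z -> E <- L -> W
The empty set is not sufficient: P1 (K <- Z -> L -> W) has no collider blocking it and no conditioned non-collider, so it is open.
Try {Z}:
  P1: blocked at fork node Z ∈ conditioning set.
  P2: blocked at fork node Z ∈ conditioning set.
{Z} contains no descendant of K and blocks every backdoor path.
No other singleton works — e.g. {Q} leaves P1 open — so {Z} is the unique smallest valid adjustment set.

{Z}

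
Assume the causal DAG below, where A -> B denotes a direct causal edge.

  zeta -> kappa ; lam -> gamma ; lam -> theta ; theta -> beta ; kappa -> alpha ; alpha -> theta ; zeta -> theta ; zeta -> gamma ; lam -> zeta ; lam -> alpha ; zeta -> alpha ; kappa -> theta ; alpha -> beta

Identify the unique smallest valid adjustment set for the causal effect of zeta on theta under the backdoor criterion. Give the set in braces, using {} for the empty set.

{lam}

Variables eligible for adjustment (non-descendants of zeta, excluding zeta and theta): {lam}.
Backdoor paths from zeta to theta:
  P1: zeta <- lam -> alpha <- kappa -> theta
  P2: zeta <- lam -> alpha -> theta
  P3: zeta <- lam -> alpha -> beta <- theta
  P4: zeta <- lam -> theta
The empty set is not sufficient: P2 (zeta <- lam -> alpha -> theta) has no collider blocking it and no conditioned non-collider, so it is open.
Try {lam}:
  P1: blocked at fork node lam ∈ conditioning set.
  P2: blocked at fork node lam ∈ conditioning set.
  P3: blocked at fork node lam ∈ conditioning set.
  P4: blocked at fork node lam ∈ conditioning set.
{lam} contains no descendant of zeta and blocks every backdoor path.
{lam} is the unique smallest valid adjustment set.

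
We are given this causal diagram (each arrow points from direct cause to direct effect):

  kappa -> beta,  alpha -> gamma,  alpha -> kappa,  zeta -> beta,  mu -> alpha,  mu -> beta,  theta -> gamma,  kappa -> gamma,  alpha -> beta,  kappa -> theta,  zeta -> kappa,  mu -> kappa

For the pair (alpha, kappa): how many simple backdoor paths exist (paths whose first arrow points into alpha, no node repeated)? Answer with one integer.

A backdoor path from alpha to kappa is any simple undirected path whose first edge points into alpha (i.e. leaves alpha via a parent).
Parents of alpha: {mu}.
Enumerating:
  P1: alpha <- mu -> kappa
  P2: alpha <- mu -> beta <- zeta -> kappa
  P3: alpha <- mu -> beta <- kappa
That exhausts the simple backdoor paths. Count: 3.

3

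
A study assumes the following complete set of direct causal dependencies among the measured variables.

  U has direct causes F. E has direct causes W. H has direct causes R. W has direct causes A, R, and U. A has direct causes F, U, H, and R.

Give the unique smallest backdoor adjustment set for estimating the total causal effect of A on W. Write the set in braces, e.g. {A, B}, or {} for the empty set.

{R, U}

Variables eligible for adjustment (non-descendants of A, excluding A and W): {F, H, R, U}.
Backdoor paths from A to W:
  P1: A <- F -> U -> W
  P2: A <- R -> W
  P3: A <- U -> W
  P4: A <- H <- R -> W
The empty set is not sufficient: P1 (A <- F -> U -> W) has no collider blocking it and no conditioned non-collider, so it is open.
Try {R, U}:
  P1: blocked at chain node U ∈ conditioning set.
  P2: blocked at fork node R ∈ conditioning set.
  P3: blocked at fork node U ∈ conditioning set.
  P4: blocked at fork node R ∈ conditioning set.
{R, U} contains no descendant of A and blocks every backdoor path.
Every element of {R, U} is needed (dropping R leaves P2 open; dropping U leaves P1 open), so no proper subset is valid.
Among all size-2 subsets of the eligible variables, only {R, U} blocks every backdoor path, so it is the unique smallest valid adjustment set.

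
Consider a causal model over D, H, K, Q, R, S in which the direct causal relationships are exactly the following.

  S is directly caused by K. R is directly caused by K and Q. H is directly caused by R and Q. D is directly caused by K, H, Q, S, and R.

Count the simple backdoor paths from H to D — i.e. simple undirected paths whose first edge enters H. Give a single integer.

8

A backdoor path from H to D is any simple undirected path whose first edge points into H (i.e. leaves H via a parent).
Parents of H: {Q, R}.
Enumerating:
  P1: H <- Q -> R <- K -> S -> D
  P2: H <- Q -> R <- K -> D
  P3: H <- Q -> R -> D
  P4: H <- Q -> D
  P5: H <- R <- Q -> D
  P6: H <- R <- K -> S -> D
  P7: H <- R <- K -> D
  P8: H <- R -> D
That exhausts the simple backdoor paths. Count: 8.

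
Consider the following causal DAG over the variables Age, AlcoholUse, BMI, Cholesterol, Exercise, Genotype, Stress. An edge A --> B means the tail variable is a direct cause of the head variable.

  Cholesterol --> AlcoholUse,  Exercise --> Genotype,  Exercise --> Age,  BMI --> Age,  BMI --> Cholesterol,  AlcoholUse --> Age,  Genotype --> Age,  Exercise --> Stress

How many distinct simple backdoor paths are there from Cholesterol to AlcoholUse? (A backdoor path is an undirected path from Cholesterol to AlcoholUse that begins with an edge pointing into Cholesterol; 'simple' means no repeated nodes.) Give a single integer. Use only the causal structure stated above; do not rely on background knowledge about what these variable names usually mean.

A backdoor path from Cholesterol to AlcoholUse is any simple undirected path whose first edge points into Cholesterol (i.e. leaves Cholesterol via a parent).
Parents of Cholesterol: {BMI}.
Enumerating:
  P1: Cholesterol <- BMI -> Age <- AlcoholUse
That exhausts the simple backdoor paths. Count: 1.

1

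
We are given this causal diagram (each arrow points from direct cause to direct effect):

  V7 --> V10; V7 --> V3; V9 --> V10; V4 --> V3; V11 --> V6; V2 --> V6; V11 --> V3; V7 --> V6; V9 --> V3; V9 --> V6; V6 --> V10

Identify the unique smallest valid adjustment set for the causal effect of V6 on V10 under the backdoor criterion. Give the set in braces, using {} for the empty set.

{V7, V9}

Variables eligible for adjustment (non-descendants of V6, excluding V6 and V10): {V11, V2, V3, V4, V7, V9}.
Backdoor paths from V6 to V10:
  P1: V6 <- V7 -> V10
  P2: V6 <- V7 -> V3 <- V9 -> V10
  P3: V6 <- V9 -> V10
  P4: V6 <- V9 -> V3 <- V7 -> V10
  P5: V6 <- V11 -> V3 <- V7 -> V10
  P6: V6 <- V11 -> V3 <- V9 -> V10
The empty set is not sufficient: P1 (V6 <- V7 -> V10) has no collider blocking it and no conditioned non-collider, so it is open.
Try {V7, V9}:
  P1: blocked at fork node V7 ∈ conditioning set.
  P2: blocked at fork node V7 ∈ conditioning set.
  P3: blocked at fork node V9 ∈ conditioning set.
  P4: blocked at fork node V9 ∈ conditioning set.
  P5: blocked at collider V3 (neither it nor any descendant is in the conditioning set).
  P6: blocked at collider V3 (neither it nor any descendant is in the conditioning set).
{V7, V9} contains no descendant of V6 and blocks every backdoor path.
Every element of {V7, V9} is needed (dropping V7 leaves P1 open; dropping V9 leaves P3 open), so no proper subset is valid.
Among all size-2 subsets of the eligible variables, only {V7, V9} blocks every backdoor path, so it is the unique smallest valid adjustment set.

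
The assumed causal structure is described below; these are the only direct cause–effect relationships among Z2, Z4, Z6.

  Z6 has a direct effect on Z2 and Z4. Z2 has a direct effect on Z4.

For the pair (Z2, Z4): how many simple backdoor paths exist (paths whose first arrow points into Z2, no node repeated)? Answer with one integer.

1

A backdoor path from Z2 to Z4 is any simple undirected path whose first edge points into Z2 (i.e. leaves Z2 via a parent).
Parents of Z2: {Z6}.
Enumerating:
  P1: Z2 <- Z6 -> Z4
That exhausts the simple backdoor paths. Count: 1.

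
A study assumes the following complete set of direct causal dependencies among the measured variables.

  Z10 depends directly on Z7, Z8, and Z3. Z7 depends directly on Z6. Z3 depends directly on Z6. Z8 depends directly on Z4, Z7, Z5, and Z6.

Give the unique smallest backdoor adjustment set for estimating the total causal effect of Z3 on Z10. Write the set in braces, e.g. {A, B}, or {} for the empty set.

Variables eligible for adjustment (non-descendants of Z3, excluding Z3 and Z10): {Z4, Z5, Z6, Z7, Z8}.
Backdoor paths from Z3 to Z10:
  P1: Z3 <- Z6 -> Z7 -> Z8 -> Z10
  P2: Z3 <- Z6 -> Z7 -> Z10
  P3: Z3 <- Z6 -> Z8 <- Z7 -> Z10
  P4: Z3 <- Z6 -> Z8 -> Z10
The empty set is not sufficient: P1 (Z3 <- Z6 -> Z7 -> Z8 -> Z10) has no collider blocking it and no conditioned non-collider, so it is open.
Try {Z6}:
  P1: blocked at fork node Z6 ∈ conditioning set.
  P2: blocked at fork node Z6 ∈ conditioning set.
  P3: blocked at fork node Z6 ∈ conditioning set.
  P4: blocked at fork node Z6 ∈ conditioning set.
{Z6} contains no descendant of Z3 and blocks every backdoor path.
No other singleton works — e.g. {Z7} leaves P4 open — so {Z6} is the unique smallest valid adjustment set.

{Z6}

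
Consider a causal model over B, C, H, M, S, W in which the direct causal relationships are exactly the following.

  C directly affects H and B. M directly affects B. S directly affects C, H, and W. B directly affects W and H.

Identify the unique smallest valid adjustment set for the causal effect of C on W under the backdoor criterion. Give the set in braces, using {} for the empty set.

Variables eligible for adjustment (non-descendants of C, excluding C and W): {M, S}.
Backdoor paths from C to W:
  P1: C <- S -> W
  P2: C <- S -> H <- B -> W
The empty set is not sufficient: P1 (C <- S -> W) has no collider blocking it and no conditioned non-collider, so it is open.
Try {S}:
  P1: blocked at fork node S ∈ conditioning set.
  P2: blocked at fork node S ∈ conditioning set.
{S} contains no descendant of C and blocks every backdoor path.
No other singleton works — e.g. {M} leaves P1 open — so {S} is the unique smallest valid adjustment set.

{S}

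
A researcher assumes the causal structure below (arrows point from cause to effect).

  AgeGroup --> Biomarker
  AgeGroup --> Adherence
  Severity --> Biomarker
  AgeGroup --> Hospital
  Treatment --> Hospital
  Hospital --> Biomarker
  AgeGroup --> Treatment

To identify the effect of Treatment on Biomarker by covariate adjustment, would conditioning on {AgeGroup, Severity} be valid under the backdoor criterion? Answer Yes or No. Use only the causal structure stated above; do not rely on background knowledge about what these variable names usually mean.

Backdoor paths from Treatment to Biomarker (paths whose first edge points into Treatment):
  P1: Treatment <- AgeGroup -> Hospital -> Biomarker
  P2: Treatment <- AgeGroup -> Biomarker
Condition 1 (no descendant of Treatment in the set): holds — descendants of Treatment are {Biomarker, Hospital}; none are in {AgeGroup, Severity}.
Condition 2 (every backdoor path blocked by {AgeGroup, Severity}):
  P1: blocked at fork node AgeGroup ∈ conditioning set.
  P2: blocked at fork node AgeGroup ∈ conditioning set.
{AgeGroup, Severity} satisfies the backdoor criterion.

Yes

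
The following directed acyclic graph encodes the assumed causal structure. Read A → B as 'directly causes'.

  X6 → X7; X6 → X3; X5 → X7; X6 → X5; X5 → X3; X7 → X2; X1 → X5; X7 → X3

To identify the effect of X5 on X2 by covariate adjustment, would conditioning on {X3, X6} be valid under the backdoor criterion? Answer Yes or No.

No

Backdoor paths from X5 to X2 (paths whose first edge points into X5):
  P1: X5 <- X6 -> X7 -> X2
  P2: X5 <- X6 -> X3 <- X7 -> X2
Condition 1 (no descendant of X5 in the set): FAILS — X3 is a descendant of X5.
Condition 2 (every backdoor path blocked by {X3, X6}):
  P1: blocked at fork node X6 ∈ conditioning set.
  P2: blocked at fork node X6 ∈ conditioning set.
{X3, X6} does not satisfy the backdoor criterion.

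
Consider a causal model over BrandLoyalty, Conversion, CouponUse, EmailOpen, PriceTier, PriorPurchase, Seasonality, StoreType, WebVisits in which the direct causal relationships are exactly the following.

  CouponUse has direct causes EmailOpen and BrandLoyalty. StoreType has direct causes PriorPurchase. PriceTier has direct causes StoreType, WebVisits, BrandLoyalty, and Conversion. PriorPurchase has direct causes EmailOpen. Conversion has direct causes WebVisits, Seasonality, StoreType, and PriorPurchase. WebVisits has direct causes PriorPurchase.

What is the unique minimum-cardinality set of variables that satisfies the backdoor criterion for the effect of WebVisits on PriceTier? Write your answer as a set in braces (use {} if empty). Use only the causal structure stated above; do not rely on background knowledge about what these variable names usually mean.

{PriorPurchase}

Variables eligible for adjustment (non-descendants of WebVisits, excluding WebVisits and PriceTier): {BrandLoyalty, CouponUse, EmailOpen, PriorPurchase, Seasonality, StoreType}.
Backdoor paths from WebVisits to PriceTier:
  P1: WebVisits <- PriorPurchase <- EmailOpen -> CouponUse <- BrandLoyalty -> PriceTier
  P2: WebVisits <- PriorPurchase -> StoreType -> Conversion -> PriceTier
  P3: WebVisits <- PriorPurchase -> StoreType -> PriceTier
  P4: WebVisits <- PriorPurchase -> Conversion <- StoreType -> PriceTier
  P5: WebVisits <- PriorPurchase -> Conversion -> PriceTier
The empty set is not sufficient: P2 (WebVisits <- PriorPurchase -> StoreType -> Conversion -> PriceTier) has no collider blocking it and no conditioned non-collider, so it is open.
Try {PriorPurchase}:
  P1: blocked at chain node PriorPurchase ∈ conditioning set.
  P2: blocked at fork node PriorPurchase ∈ conditioning set.
  P3: blocked at fork node PriorPurchase ∈ conditioning set.
  P4: blocked at fork node PriorPurchase ∈ conditioning set.
  P5: blocked at fork node PriorPurchase ∈ conditioning set.
{PriorPurchase} contains no descendant of WebVisits and blocks every backdoor path.
No other singleton works — e.g. {Seasonality} leaves P2 open — so {PriorPurchase} is the unique smallest valid adjustment set.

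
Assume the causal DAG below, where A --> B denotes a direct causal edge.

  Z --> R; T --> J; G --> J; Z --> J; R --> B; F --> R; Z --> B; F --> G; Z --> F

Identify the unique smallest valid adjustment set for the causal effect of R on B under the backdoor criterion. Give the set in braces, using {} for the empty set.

Variables eligible for adjustment (non-descendants of R, excluding R and B): {F, G, J, T, Z}.
Backdoor paths from R to B:
  P1: R <- Z -> B
  P2: R <- F <- Z -> B
  P3: R <- F -> G -> J <- Z -> B
The empty set is not sufficient: P1 (R <- Z -> B) has no collider blocking it and no conditioned non-collider, so it is open.
Try {Z}:
  P1: blocked at fork node Z ∈ conditioning set.
  P2: blocked at fork node Z ∈ conditioning set.
  P3: blocked at collider J (neither it nor any descendant is in the conditioning set).
{Z} contains no descendant of R and blocks every backdoor path.
No other singleton works — e.g. {F} leaves P1 open — so {Z} is the unique smallest valid adjustment set.

{Z}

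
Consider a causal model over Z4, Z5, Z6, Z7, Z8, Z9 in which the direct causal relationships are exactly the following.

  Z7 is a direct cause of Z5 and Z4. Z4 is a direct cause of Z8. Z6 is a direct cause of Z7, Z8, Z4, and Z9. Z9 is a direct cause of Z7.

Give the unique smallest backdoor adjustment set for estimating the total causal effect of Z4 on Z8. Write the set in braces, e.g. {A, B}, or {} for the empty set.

Variables eligible for adjustment (non-descendants of Z4, excluding Z4 and Z8): {Z5, Z6, Z7, Z9}.
Backdoor paths from Z4 to Z8:
  P1: Z4 <- Z6 -> Z8
  P2: Z4 <- Z7 <- Z6 -> Z8
  P3: Z4 <- Z7 <- Z9 <- Z6 -> Z8
The empty set is not sufficient: P1 (Z4 <- Z6 -> Z8) has no collider blocking it and no conditioned non-collider, so it is open.
Try {Z6}:
  P1: blocked at fork node Z6 ∈ conditioning set.
  P2: blocked at fork node Z6 ∈ conditioning set.
  P3: blocked at fork node Z6 ∈ conditioning set.
{Z6} contains no descendant of Z4 and blocks every backdoor path.
No other singleton works — e.g. {Z9} leaves P1 open — so {Z6} is the unique smallest valid adjustment set.

{Z6}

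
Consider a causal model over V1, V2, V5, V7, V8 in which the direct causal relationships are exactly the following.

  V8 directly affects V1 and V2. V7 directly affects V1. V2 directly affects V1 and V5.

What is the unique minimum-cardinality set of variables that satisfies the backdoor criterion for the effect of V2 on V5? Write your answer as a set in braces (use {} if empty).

Variables eligible for adjustment (non-descendants of V2, excluding V2 and V5): {V7, V8}.
Backdoor paths from V2 to V5:
  (none)
With no backdoor paths the empty set already satisfies the criterion, and it is trivially minimal.

{}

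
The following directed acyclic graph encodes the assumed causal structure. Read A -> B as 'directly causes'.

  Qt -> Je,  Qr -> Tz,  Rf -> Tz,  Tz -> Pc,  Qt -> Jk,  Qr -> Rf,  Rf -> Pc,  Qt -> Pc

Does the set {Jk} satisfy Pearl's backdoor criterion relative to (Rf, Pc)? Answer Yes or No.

Backdoor paths from Rf to Pc (paths whose first edge points into Rf):
  P1: Rf <- Qr -> Tz -> Pc
Condition 1 (no descendant of Rf in the set): holds — descendants of Rf are {Pc, Tz}; none are in {Jk}.
Condition 2 (every backdoor path blocked by {Jk}):
  P1: open — no interior node is in the conditioning set.
{Jk} does not satisfy the backdoor criterion.

No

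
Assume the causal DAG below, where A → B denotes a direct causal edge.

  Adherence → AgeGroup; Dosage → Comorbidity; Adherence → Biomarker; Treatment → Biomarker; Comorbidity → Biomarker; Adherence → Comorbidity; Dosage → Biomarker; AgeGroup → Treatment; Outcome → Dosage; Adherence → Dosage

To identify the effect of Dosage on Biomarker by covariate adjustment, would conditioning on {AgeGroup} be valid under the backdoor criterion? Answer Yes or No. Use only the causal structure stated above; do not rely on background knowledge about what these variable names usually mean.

No

Backdoor paths from Dosage to Biomarker (paths whose first edge points into Dosage):
  P1: Dosage <- Adherence -> AgeGroup -> Treatment -> Biomarker
  P2: Dosage <- Adherence -> Comorbidity -> Biomarker
  P3: Dosage <- Adherence -> Biomarker
Condition 1 (no descendant of Dosage in the set): holds — descendants of Dosage are {Biomarker, Comorbidity}; none are in {AgeGroup}.
Condition 2 (every backdoor path blocked by {AgeGroup}):
  P1: blocked at chain node AgeGroup ∈ conditioning set.
  P2: open — no interior node is in the conditioning set.
  P3: open — no interior node is in the conditioning set.
{AgeGroup} does not satisfy the backdoor criterion.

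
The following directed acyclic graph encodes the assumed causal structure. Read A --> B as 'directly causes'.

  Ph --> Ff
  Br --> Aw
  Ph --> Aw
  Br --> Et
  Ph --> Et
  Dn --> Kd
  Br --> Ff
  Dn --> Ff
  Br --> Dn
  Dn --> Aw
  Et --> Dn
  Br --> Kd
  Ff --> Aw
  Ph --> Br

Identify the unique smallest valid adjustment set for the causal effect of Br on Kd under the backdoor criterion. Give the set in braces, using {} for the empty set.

{Ph}

Variables eligible for adjustment (non-descendants of Br, excluding Br and Kd): {Ph}.
Backdoor paths from Br to Kd:
  P1: Br <- Ph -> Et -> Dn -> Kd
  P2: Br <- Ph -> Ff <- Dn -> Kd
  P3: Br <- Ph -> Ff -> Aw <- Dn -> Kd
  P4: Br <- Ph -> Aw <- Dn -> Kd
  P5: Br <- Ph -> Aw <- Ff <- Dn -> Kd
The empty set is not sufficient: P1 (Br <- Ph -> Et -> Dn -> Kd) has no collider blocking it and no conditioned non-collider, so it is open.
Try {Ph}:
  P1: blocked at fork node Ph ∈ conditioning set.
  P2: blocked at fork node Ph ∈ conditioning set.
  P3: blocked at fork node Ph ∈ conditioning set.
  P4: blocked at fork node Ph ∈ conditioning set.
  P5: blocked at fork node Ph ∈ conditioning set.
{Ph} contains no descendant of Br and blocks every backdoor path.
{Ph} is the unique smallest valid adjustment set.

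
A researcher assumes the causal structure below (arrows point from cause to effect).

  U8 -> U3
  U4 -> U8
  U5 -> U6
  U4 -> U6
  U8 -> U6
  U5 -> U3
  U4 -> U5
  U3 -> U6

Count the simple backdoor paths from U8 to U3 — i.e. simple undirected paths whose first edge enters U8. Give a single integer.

A backdoor path from U8 to U3 is any simple undirected path whose first edge points into U8 (i.e. leaves U8 via a parent).
Parents of U8: {U4}.
Enumerating:
  P1: U8 <- U4 -> U5 -> U3
  P2: U8 <- U4 -> U5 -> U6 <- U3
  P3: U8 <- U4 -> U6 <- U5 -> U3
  P4: U8 <- U4 -> U6 <- U3
That exhausts the simple backdoor paths. Count: 4.

4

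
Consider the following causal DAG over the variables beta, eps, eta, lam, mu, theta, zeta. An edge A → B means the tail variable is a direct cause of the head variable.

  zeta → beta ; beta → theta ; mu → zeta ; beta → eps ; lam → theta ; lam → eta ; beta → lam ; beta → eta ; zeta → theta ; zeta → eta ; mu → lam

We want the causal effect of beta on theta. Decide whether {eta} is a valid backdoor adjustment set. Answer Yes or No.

Backdoor paths from beta to theta (paths whose first edge points into beta):
  P1: beta <- zeta <- mu -> lam -> theta
  P2: beta <- zeta -> theta
  P3: beta <- zeta -> eta <- lam -> theta
Condition 1 (no descendant of beta in the set): FAILS — eta is a descendant of beta.
Condition 2 (every backdoor path blocked by {eta}):
  P1: open — no interior node is in the conditioning set.
  P2: open — no interior node is in the conditioning set.
  P3: open — collider(s) eta are conditioned on (or have a conditioned descendant) and no non-collider on the path is in the set.
{eta} does not satisfy the backdoor criterion.

No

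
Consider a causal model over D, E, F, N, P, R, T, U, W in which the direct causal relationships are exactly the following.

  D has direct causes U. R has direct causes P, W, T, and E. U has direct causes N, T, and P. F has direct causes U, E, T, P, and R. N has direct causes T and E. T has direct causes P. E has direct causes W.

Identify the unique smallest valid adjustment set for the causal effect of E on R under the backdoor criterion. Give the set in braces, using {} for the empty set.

Variables eligible for adjustment (non-descendants of E, excluding E and R): {P, T, W}.
Backdoor paths from E to R:
  P1: E <- W -> R
The empty set is not sufficient: P1 (E <- W -> R) has no collider blocking it and no conditioned non-collider, so it is open.
Try {W}:
  P1: blocked at fork node W ∈ conditioning set.
{W} contains no descendant of E and blocks every backdoor path.
No other singleton works — e.g. {P} leaves P1 open — so {W} is the unique smallest valid adjustment set.

{W}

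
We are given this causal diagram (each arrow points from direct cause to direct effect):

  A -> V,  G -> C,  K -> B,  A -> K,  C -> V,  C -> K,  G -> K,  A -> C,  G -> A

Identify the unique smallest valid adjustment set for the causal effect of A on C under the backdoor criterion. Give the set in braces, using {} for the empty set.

{G}

Variables eligible for adjustment (non-descendants of A, excluding A and C): {G}.
Backdoor paths from A to C:
  P1: A <- G -> C
  P2: A <- G -> K <- C
The empty set is not sufficient: P1 (A <- G -> C) has no collider blocking it and no conditioned non-collider, so it is open.
Try {G}:
  P1: blocked at fork node G ∈ conditioning set.
  P2: blocked at fork node G ∈ conditioning set.
{G} contains no descendant of A and blocks every backdoor path.
{G} is the unique smallest valid adjustment set.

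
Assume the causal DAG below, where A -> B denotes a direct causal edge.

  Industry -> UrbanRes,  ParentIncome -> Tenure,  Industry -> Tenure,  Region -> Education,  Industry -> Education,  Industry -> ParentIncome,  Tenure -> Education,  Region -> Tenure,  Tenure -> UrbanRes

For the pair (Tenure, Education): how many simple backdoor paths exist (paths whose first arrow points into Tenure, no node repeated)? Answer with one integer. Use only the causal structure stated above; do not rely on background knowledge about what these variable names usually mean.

3

A backdoor path from Tenure to Education is any simple undirected path whose first edge points into Tenure (i.e. leaves Tenure via a parent).
Parents of Tenure: {Industry, ParentIncome, Region}.
Enumerating:
  P1: Tenure <- Industry -> Education
  P2: Tenure <- Region -> Education
  P3: Tenure <- ParentIncome <- Industry -> Education
That exhausts the simple backdoor paths. Count: 3.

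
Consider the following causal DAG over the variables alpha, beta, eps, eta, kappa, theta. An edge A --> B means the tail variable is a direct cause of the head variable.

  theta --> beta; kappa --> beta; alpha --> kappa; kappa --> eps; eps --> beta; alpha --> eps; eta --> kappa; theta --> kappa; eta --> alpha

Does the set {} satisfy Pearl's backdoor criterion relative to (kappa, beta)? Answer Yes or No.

Backdoor paths from kappa to beta (paths whose first edge points into kappa):
  P1: kappa <- eta -> alpha -> eps -> beta
  P2: kappa <- alpha -> eps -> beta
  P3: kappa <- theta -> beta
Condition 1 (no descendant of kappa in the set): holds — descendants of kappa are {beta, eps}; none are in {}.
Condition 2 (every backdoor path blocked by {}):
  P1: open — no interior node is in the conditioning set.
  P2: open — no interior node is in the conditioning set.
  P3: open — no interior node is in the conditioning set.
{} does not satisfy the backdoor criterion.

No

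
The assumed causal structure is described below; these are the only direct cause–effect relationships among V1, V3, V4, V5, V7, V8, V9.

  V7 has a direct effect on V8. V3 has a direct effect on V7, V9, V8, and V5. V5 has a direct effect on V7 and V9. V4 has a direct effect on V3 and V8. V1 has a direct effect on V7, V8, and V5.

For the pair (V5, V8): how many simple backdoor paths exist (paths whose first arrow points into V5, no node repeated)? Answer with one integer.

8

A backdoor path from V5 to V8 is any simple undirected path whose first edge points into V5 (i.e. leaves V5 via a parent).
Parents of V5: {V1, V3}.
Enumerating:
  P1: V5 <- V1 -> V7 <- V3 <- V4 -> V8
  P2: V5 <- V1 -> V7 <- V3 -> V8
  P3: V5 <- V1 -> V7 -> V8
  P4: V5 <- V1 -> V8
  P5: V5 <- V3 <- V4 -> V8
  P6: V5 <- V3 -> V7 <- V1 -> V8
  P7: V5 <- V3 -> V7 -> V8
  P8: V5 <- V3 -> V8
That exhausts the simple backdoor paths. Count: 8.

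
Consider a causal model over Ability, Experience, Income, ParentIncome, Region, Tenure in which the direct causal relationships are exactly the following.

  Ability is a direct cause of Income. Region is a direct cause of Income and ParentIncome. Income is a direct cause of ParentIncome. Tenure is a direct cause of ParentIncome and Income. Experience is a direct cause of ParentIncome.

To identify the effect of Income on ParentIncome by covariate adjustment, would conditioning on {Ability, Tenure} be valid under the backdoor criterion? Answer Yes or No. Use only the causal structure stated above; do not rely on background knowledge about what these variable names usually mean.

Backdoor paths from Income to ParentIncome (paths whose first edge points into Income):
  P1: Income <- Region -> ParentIncome
  P2: Income <- Tenure -> ParentIncome
Condition 1 (no descendant of Income in the set): holds — descendants of Income are {ParentIncome}; none are in {Ability, Tenure}.
Condition 2 (every backdoor path blocked by {Ability, Tenure}):
  P1: open — no interior node is in the conditioning set.
  P2: blocked at fork node Tenure ∈ conditioning set.
{Ability, Tenure} does not satisfy the backdoor criterion.

No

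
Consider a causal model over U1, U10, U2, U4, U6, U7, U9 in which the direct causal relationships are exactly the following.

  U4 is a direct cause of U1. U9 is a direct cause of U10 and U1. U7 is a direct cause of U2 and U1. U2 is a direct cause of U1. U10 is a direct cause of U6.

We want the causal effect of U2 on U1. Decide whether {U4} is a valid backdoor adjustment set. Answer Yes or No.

No

Backdoor paths from U2 to U1 (paths whose first edge points into U2):
  P1: U2 <- U7 -> U1
Condition 1 (no descendant of U2 in the set): holds — descendants of U2 are {U1}; none are in {U4}.
Condition 2 (every backdoor path blocked by {U4}):
  P1: open — no interior node is in the conditioning set.
{U4} does not satisfy the backdoor criterion.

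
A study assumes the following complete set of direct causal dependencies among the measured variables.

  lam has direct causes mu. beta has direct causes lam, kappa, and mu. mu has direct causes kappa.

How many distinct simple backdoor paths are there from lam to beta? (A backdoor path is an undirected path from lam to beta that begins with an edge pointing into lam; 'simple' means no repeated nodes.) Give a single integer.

A backdoor path from lam to beta is any simple undirected path whose first edge points into lam (i.e. leaves lam via a parent).
Parents of lam: {mu}.
Enumerating:
  P1: lam <- mu <- kappa -> beta
  P2: lam <- mu -> beta
That exhausts the simple backdoor paths. Count: 2.

2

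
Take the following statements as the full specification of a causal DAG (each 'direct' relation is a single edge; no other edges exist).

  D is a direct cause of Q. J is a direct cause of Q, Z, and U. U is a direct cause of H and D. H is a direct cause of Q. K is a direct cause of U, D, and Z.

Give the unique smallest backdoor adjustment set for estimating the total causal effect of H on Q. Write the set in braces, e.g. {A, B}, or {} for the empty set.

Variables eligible for adjustment (non-descendants of H, excluding H and Q): {D, J, K, U, Z}.
Backdoor paths from H to Q:
  P1: H <- U <- K -> D -> Q
  P2: H <- U <- K -> Z <- J -> Q
  P3: H <- U <- J -> Z <- K -> D -> Q
  P4: H <- U <- J -> Q
  P5: H <- U -> D <- K -> Z <- J -> Q
  P6: H <- U -> D -> Q
The empty set is not sufficient: P1 (H <- U <- K -> D -> Q) has no collider blocking it and no conditioned non-collider, so it is open.
Try {U}:
  P1: blocked at chain node U ∈ conditioning set.
  P2: blocked at chain node U ∈ conditioning set.
  P3: blocked at chain node U ∈ conditioning set.
  P4: blocked at chain node U ∈ conditioning set.
  P5: blocked at fork node U ∈ conditioning set.
  P6: blocked at fork node U ∈ conditioning set.
{U} contains no descendant of H and blocks every backdoor path.
No other singleton works — e.g. {K} leaves P4 open — so {U} is the unique smallest valid adjustment set.

{U}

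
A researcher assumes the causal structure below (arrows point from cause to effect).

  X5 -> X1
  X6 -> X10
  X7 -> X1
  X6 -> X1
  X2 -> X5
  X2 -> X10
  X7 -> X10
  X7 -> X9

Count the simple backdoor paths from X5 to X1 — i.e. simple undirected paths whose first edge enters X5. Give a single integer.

2

A backdoor path from X5 to X1 is any simple undirected path whose first edge points into X5 (i.e. leaves X5 via a parent).
Parents of X5: {X2}.
Enumerating:
  P1: X5 <- X2 -> X10 <- X7 -> X1
  P2: X5 <- X2 -> X10 <- X6 -> X1
That exhausts the simple backdoor paths. Count: 2.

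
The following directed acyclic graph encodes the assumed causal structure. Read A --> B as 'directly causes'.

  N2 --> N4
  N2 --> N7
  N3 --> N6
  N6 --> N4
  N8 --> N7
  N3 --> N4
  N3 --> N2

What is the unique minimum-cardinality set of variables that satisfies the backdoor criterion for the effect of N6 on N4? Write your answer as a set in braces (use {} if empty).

{N3}

Variables eligible for adjustment (non-descendants of N6, excluding N6 and N4): {N2, N3, N7, N8}.
Backdoor paths from N6 to N4:
  P1: N6 <- N3 -> N2 -> N4
  P2: N6 <- N3 -> N4
The empty set is not sufficient: P1 (N6 <- N3 -> N2 -> N4) has no collider blocking it and no conditioned non-collider, so it is open.
Try {N3}:
  P1: blocked at fork node N3 ∈ conditioning set.
  P2: blocked at fork node N3 ∈ conditioning set.
{N3} contains no descendant of N6 and blocks every backdoor path.
No other singleton works — e.g. {N8} leaves P1 open — so {N3} is the unique smallest valid adjustment set.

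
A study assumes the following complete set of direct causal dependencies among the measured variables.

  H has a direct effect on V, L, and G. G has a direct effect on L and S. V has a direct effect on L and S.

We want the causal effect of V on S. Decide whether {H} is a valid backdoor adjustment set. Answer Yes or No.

Yes

Backdoor paths from V to S (paths whose first edge points into V):
  P1: V <- H -> G -> S
  P2: V <- H -> L <- G -> S
Condition 1 (no descendant of V in the set): holds — descendants of V are {L, S}; none are in {H}.
Condition 2 (every backdoor path blocked by {H}):
  P1: blocked at fork node H ∈ conditioning set.
  P2: blocked at fork node H ∈ conditioning set.
{H} satisfies the backdoor criterion.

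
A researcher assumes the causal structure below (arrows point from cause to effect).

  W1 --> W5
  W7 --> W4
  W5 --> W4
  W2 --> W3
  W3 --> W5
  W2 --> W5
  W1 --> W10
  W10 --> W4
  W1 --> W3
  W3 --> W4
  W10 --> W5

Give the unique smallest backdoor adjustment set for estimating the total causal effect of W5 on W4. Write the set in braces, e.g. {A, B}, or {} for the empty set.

Variables eligible for adjustment (non-descendants of W5, excluding W5 and W4): {W1, W10, W2, W3, W7}.
Backdoor paths from W5 to W4:
  P1: W5 <- W1 -> W10 -> W4
  P2: W5 <- W1 -> W3 -> W4
  P3: W5 <- W10 <- W1 -> W3 -> W4
  P4: W5 <- W10 -> W4
  P5: W5 <- W2 -> W3 <- W1 -> W10 -> W4
  P6: W5 <- W2 -> W3 -> W4
  P7: W5 <- W3 <- W1 -> W10 -> W4
  P8: W5 <- W3 -> W4
The empty set is not sufficient: P1 (W5 <- W1 -> W10 -> W4) has no collider blocking it and no conditioned non-collider, so it is open.
Try {W10, W3}:
  P1: blocked at chain node W10 ∈ conditioning set.
  P2: blocked at chain node W3 ∈ conditioning set.
  P3: blocked at chain node W10 ∈ conditioning set.
  P4: blocked at fork node W10 ∈ conditioning set.
  P5: blocked at chain node W10 ∈ conditioning set.
  P6: blocked at chain node W3 ∈ conditioning set.
  P7: blocked at chain node W3 ∈ conditioning set.
  P8: blocked at fork node W3 ∈ conditioning set.
{W10, W3} contains no descendant of W5 and blocks every backdoor path.
Every element of {W10, W3} is needed (dropping W10 leaves P1 open; dropping W3 leaves P2 open), so no proper subset is valid.
Among all size-2 subsets of the eligible variables, only {W10, W3} blocks every backdoor path, so it is the unique smallest valid adjustment set.

{W10, W3}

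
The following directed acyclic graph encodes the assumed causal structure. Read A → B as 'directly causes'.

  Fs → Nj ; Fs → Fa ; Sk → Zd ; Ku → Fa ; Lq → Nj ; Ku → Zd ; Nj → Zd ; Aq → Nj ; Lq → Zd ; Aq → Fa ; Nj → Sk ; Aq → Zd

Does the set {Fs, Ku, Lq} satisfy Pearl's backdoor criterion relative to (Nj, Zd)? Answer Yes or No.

No

Backdoor paths from Nj to Zd (paths whose first edge points into Nj):
  P1: Nj <- Lq -> Zd
  P2: Nj <- Fs -> Fa <- Ku -> Zd
  P3: Nj <- Fs -> Fa <- Aq -> Zd
  P4: Nj <- Aq -> Fa <- Ku -> Zd
  P5: Nj <- Aq -> Zd
Condition 1 (no descendant of Nj in the set): holds — descendants of Nj are {Sk, Zd}; none are in {Fs, Ku, Lq}.
Condition 2 (every backdoor path blocked by {Fs, Ku, Lq}):
  P1: blocked at fork node Lq ∈ conditioning set.
  P2: blocked at fork node Fs ∈ conditioning set.
  P3: blocked at fork node Fs ∈ conditioning set.
  P4: blocked at collider Fa (neither it nor any descendant is in the conditioning set).
  P5: open — no interior node is in the conditioning set.
{Fs, Ku, Lq} does not satisfy the backdoor criterion.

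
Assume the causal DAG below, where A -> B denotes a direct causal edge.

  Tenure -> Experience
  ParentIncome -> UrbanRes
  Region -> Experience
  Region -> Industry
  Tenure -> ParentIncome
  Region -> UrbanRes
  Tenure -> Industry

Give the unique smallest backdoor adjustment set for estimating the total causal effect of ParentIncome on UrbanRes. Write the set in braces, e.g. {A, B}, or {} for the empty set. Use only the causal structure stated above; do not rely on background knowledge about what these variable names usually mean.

{}

Variables eligible for adjustment (non-descendants of ParentIncome, excluding ParentIncome and UrbanRes): {Experience, Industry, Region, Tenure}.
Backdoor paths from ParentIncome to UrbanRes:
  P1: ParentIncome <- Tenure -> Industry <- Region -> UrbanRes
  P2: ParentIncome <- Tenure -> Experience <- Region -> UrbanRes
Each backdoor path contains an unconditioned collider, so every path is already blocked with the empty conditioning set:
  P1: blocked at collider Industry (neither it nor any descendant is in the conditioning set).
  P2: blocked at collider Experience (neither it nor any descendant is in the conditioning set).
The empty set is therefore the unique smallest valid set.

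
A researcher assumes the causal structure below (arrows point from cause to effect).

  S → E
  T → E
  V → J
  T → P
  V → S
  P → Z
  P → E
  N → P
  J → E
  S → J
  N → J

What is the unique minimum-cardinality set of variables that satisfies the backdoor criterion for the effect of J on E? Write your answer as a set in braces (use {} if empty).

Variables eligible for adjustment (non-descendants of J, excluding J and E): {N, P, S, T, V, Z}.
Backdoor paths from J to E:
  P1: J <- N -> P <- T -> E
  P2: J <- N -> P -> E
  P3: J <- V -> S -> E
  P4: J <- S -> E
The empty set is not sufficient: P2 (J <- N -> P -> E) has no collider blocking it and no conditioned non-collider, so it is open.
Try {N, S}:
  P1: blocked at fork node N ∈ conditioning set.
  P2: blocked at fork node N ∈ conditioning set.
  P3: blocked at chain node S ∈ conditioning set.
  P4: blocked at fork node S ∈ conditioning set.
{N, S} contains no descendant of J and blocks every backdoor path.
Every element of {N, S} is needed (dropping N leaves P2 open; dropping S leaves P3 open), so no proper subset is valid.
Among all size-2 subsets of the eligible variables, only {N, S} blocks every backdoor path, so it is the unique smallest valid adjustment set.

{N, S}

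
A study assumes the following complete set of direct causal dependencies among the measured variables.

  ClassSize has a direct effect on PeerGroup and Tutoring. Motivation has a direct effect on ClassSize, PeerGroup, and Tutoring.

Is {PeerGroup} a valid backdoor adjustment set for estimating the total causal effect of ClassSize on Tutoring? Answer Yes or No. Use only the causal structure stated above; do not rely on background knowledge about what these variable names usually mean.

Backdoor paths from ClassSize to Tutoring (paths whose first edge points into ClassSize):
  P1: ClassSize <- Motivation -> Tutoring
Condition 1 (no descendant of ClassSize in the set): FAILS — PeerGroup is a descendant of ClassSize.
Condition 2 (every backdoor path blocked by {PeerGroup}):
  P1: open — no interior node is in the conditioning set.
{PeerGroup} does not satisfy the backdoor criterion.

No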